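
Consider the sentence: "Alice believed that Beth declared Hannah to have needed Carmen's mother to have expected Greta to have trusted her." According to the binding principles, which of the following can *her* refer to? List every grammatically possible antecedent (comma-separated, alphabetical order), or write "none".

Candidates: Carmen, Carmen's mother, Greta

*her* is a pronoun; Principle B requires it to be free in its binding domain — the clause headed by 'trusted'.
— Carmen: possessor inside the subject DP of the clause headed by 'expected'; does not c-command the pronoun — Principle B does not apply; allowed.
— Carmen's mother: subject of the clause headed by 'expected'; c-commands the pronoun but lies outside its binding domain — allowed.
— Greta: subject of the clause headed by 'trusted'; c-commands the pronoun within its binding domain — blocked (Principle B).

Carmen, Carmen's mother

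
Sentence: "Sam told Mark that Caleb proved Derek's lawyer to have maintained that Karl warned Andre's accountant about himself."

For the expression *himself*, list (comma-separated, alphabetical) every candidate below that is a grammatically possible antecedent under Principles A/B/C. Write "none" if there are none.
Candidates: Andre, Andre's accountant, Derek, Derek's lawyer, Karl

*himself* is a reflexive; Principle A requires it to be bound within its binding domain — the clause headed by 'warned'.
— Andre: possessor inside the object DP of the clause headed by 'warned'; does not c-command the reflexive — cannot bind it (Principle A).
— Andre's accountant: object of the clause headed by 'warned'; c-commands the reflexive within its binding domain — allowed (Principle A).
— Derek: possessor inside the subject DP of the clause headed by 'maintained'; does not c-command the reflexive — cannot bind it (Principle A).
— Derek's lawyer: subject of the clause headed by 'maintained'; c-commands the reflexive but lies outside its binding domain — cannot bind it (Principle A).
— Karl: subject of the clause headed by 'warned'; c-commands the reflexive within its binding domain — allowed (Principle A).

Andre's accountant, Karl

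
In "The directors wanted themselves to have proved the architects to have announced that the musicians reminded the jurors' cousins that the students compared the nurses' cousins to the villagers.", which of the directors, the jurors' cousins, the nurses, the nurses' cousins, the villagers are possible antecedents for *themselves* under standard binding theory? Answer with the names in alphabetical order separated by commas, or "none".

the directors

*themselves* is a reflexive; Principle A requires it to be bound within its binding domain — the matrix clause.
— the directors: subject of the matrix clause; c-commands the reflexive within its binding domain — allowed (Principle A).
— the jurors' cousins: object of the clause headed by 'reminded'; does not c-command the reflexive — cannot bind it (Principle A).
— the nurses: possessor inside the object DP of the clause headed by 'compared'; does not c-command the reflexive — cannot bind it (Principle A).
— the nurses' cousins: object of the clause headed by 'compared'; does not c-command the reflexive — cannot bind it (Principle A).
— the villagers: second object of the clause headed by 'compared'; does not c-command the reflexive — cannot bind it (Principle A).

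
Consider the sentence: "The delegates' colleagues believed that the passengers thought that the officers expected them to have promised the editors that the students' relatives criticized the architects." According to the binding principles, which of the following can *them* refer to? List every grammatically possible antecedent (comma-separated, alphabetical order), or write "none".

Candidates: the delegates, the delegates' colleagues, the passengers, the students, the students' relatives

*them* is a pronoun; Principle B requires it to be free in its binding domain — the clause headed by 'expected'.
— the delegates: possessor inside the subject DP of the matrix clause; does not c-command the pronoun — Principle B does not apply; allowed.
— the delegates' colleagues: subject of the matrix clause; c-commands the pronoun but lies outside its binding domain — allowed.
— the passengers: subject of the clause headed by 'thought'; c-commands the pronoun but lies outside its binding domain — allowed.
— the students: possessor inside the subject DP of the clause headed by 'criticized'; is c-commanded by the pronoun; coreference would bind this R-expression — blocked (Principle C).
— the students' relatives: subject of the clause headed by 'criticized'; is c-commanded by the pronoun; coreference would bind this R-expression — blocked (Principle C).

the delegates, the delegates' colleagues, the passengers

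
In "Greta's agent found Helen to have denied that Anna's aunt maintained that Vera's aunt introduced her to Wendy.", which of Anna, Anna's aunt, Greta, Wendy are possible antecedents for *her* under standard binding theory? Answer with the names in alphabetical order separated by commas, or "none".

*her* is a pronoun; Principle B requires it to be free in its binding domain — the clause headed by 'introduced'.
— Anna: possessor inside the subject DP of the clause headed by 'maintained'; does not c-command the pronoun — Principle B does not apply; allowed.
— Anna's aunt: subject of the clause headed by 'maintained'; c-commands the pronoun but lies outside its binding domain — allowed.
— Greta: possessor inside the subject DP of the matrix clause; does not c-command the pronoun — Principle B does not apply; allowed.
— Wendy: second object of the clause headed by 'introduced'; is c-commanded by the pronoun; coreference would bind this R-expression — blocked (Principle C).

Anna, Anna's aunt, Greta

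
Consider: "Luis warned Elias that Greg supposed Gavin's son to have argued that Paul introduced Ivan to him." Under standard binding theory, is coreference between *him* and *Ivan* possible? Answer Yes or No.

*Ivan* is an R-expression; Principle C requires it to be free (not bound by any c-commanding expression).
— him: second object of the clause headed by 'introduced'; the R-expression locally c-commands the pronoun — coreference blocked (Principle B on the pronoun).

No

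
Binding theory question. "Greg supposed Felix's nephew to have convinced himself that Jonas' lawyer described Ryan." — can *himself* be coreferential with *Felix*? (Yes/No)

*himself* is a reflexive; Principle A requires it to be bound within its binding domain — the clause headed by 'convinced'.
— Felix: possessor inside the subject DP of the clause headed by 'convinced'; does not c-command the reflexive — cannot bind it (Principle A).

No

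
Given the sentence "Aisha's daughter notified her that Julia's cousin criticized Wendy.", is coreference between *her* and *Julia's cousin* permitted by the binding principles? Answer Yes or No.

*her* is a pronoun; Principle B requires it to be free in its binding domain — the matrix clause.
— Julia's cousin: subject of the clause headed by 'criticized'; is c-commanded by the pronoun; coreference would bind this R-expression — blocked (Principle C).

No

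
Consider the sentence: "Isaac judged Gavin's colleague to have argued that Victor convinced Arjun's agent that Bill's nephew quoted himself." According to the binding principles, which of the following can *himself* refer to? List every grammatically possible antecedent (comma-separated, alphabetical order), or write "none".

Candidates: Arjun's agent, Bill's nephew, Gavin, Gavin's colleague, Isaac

*himself* is a reflexive; Principle A requires it to be bound within its binding domain — the clause headed by 'quoted'.
— Arjun's agent: object of the clause headed by 'convinced'; c-commands the reflexive but lies outside its binding domain — cannot bind it (Principle A).
— Bill's nephew: subject of the clause headed by 'quoted'; c-commands the reflexive within its binding domain — allowed (Principle A).
— Gavin: possessor inside the subject DP of the clause headed by 'argued'; does not c-command the reflexive — cannot bind it (Principle A).
— Gavin's colleague: subject of the clause headed by 'argued'; c-commands the reflexive but lies outside its binding domain — cannot bind it (Principle A).
— Isaac: subject of the matrix clause; c-commands the reflexive but lies outside its binding domain — cannot bind it (Principle A).

Bill's nephew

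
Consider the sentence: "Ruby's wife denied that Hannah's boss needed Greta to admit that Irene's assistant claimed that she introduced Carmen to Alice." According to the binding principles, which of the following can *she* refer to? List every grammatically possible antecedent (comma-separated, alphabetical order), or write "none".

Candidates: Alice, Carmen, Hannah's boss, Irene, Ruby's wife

*she* is a pronoun; Principle B requires it to be free in its binding domain — the clause headed by 'introduced'.
— Alice: second object of the clause headed by 'introduced'; is c-commanded by the pronoun; coreference would bind this R-expression — blocked (Principle C).
— Carmen: object of the clause headed by 'introduced'; is c-commanded by the pronoun; coreference would bind this R-expression — blocked (Principle C).
— Hannah's boss: subject of the clause headed by 'needed'; c-commands the pronoun but lies outside its binding domain — allowed.
— Irene: possessor inside the subject DP of the clause headed by 'claimed'; does not c-command the pronoun — Principle B does not apply; allowed.
— Ruby's wife: subject of the matrix clause; c-commands the pronoun but lies outside its binding domain — allowed.

Hannah's boss, Irene, Ruby's wife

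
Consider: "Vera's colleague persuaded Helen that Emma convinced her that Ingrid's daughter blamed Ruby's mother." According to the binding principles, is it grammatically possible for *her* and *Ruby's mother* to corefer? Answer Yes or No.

*her* is a pronoun; Principle B requires it to be free in its binding domain — the clause headed by 'convinced'.
— Ruby's mother: object of the clause headed by 'blamed'; is c-commanded by the pronoun; coreference would bind this R-expression — blocked (Principle C).

No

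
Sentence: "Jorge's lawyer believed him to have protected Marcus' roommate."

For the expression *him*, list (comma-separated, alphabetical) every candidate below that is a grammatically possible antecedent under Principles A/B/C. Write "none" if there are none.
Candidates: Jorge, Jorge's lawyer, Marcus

Jorge

*him* is a pronoun; Principle B requires it to be free in its binding domain — the matrix clause.
— Jorge: possessor inside the subject DP of the matrix clause; does not c-command the pronoun — Principle B does not apply; allowed.
— Jorge's lawyer: subject of the matrix clause; c-commands the pronoun within its binding domain — blocked (Principle B).
— Marcus: possessor inside the object DP of the clause headed by 'protected'; is c-commanded by the pronoun; coreference would bind this R-expression — blocked (Principle C).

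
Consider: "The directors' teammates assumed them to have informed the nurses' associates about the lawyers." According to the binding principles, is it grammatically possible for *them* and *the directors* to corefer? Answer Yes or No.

*them* is a pronoun; Principle B requires it to be free in its binding domain — the matrix clause.
— the directors: possessor inside the subject DP of the matrix clause; does not c-command the pronoun — Principle B does not apply; allowed.

Yes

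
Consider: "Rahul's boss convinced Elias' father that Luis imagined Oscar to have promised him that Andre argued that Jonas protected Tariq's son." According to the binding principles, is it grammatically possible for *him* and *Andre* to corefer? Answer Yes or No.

*him* is a pronoun; Principle B requires it to be free in its binding domain — the clause headed by 'promised'.
— Andre: subject of the clause headed by 'argued'; is c-commanded by the pronoun; coreference would bind this R-expression — blocked (Principle C).

No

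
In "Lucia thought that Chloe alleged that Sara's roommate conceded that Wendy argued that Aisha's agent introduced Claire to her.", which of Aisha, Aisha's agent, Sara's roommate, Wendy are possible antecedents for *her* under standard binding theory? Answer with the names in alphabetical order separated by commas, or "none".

Aisha, Sara's roommate, Wendy

*her* is a pronoun; Principle B requires it to be free in its binding domain — the clause headed by 'introduced'.
— Aisha: possessor inside the subject DP of the clause headed by 'introduced'; does not c-command the pronoun — Principle B does not apply; allowed.
— Aisha's agent: subject of the clause headed by 'introduced'; c-commands the pronoun within its binding domain — blocked (Principle B).
— Sara's roommate: subject of the clause headed by 'conceded'; c-commands the pronoun but lies outside its binding domain — allowed.
— Wendy: subject of the clause headed by 'argued'; c-commands the pronoun but lies outside its binding domain — allowed.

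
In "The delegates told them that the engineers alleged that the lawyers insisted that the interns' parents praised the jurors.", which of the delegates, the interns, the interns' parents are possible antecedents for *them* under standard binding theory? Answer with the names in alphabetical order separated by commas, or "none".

*them* is a pronoun; Principle B requires it to be free in its binding domain — the matrix clause.
— the delegates: subject of the matrix clause; c-commands the pronoun within its binding domain — blocked (Principle B).
— the interns: possessor inside the subject DP of the clause headed by 'praised'; is c-commanded by the pronoun; coreference would bind this R-expression — blocked (Principle C).
— the interns' parents: subject of the clause headed by 'praised'; is c-commanded by the pronoun; coreference would bind this R-expression — blocked (Principle C).

none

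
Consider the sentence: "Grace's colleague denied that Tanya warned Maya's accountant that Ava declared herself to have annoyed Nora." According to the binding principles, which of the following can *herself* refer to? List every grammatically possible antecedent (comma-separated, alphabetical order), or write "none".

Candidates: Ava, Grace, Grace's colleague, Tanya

Ava

*herself* is a reflexive; Principle A requires it to be bound within its binding domain — the clause headed by 'declared'.
— Ava: subject of the clause headed by 'declared'; c-commands the reflexive within its binding domain — allowed (Principle A).
— Grace: possessor inside the subject DP of the matrix clause; does not c-command the reflexive — cannot bind it (Principle A).
— Grace's colleague: subject of the matrix clause; c-commands the reflexive but lies outside its binding domain — cannot bind it (Principle A).
— Tanya: subject of the clause headed by 'warned'; c-commands the reflexive but lies outside its binding domain — cannot bind it (Principle A).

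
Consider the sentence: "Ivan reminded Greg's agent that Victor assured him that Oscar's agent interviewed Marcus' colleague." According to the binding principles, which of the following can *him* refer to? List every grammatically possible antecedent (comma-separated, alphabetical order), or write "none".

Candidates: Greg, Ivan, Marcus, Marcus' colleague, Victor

Greg, Ivan

*him* is a pronoun; Principle B requires it to be free in its binding domain — the clause headed by 'assured'.
— Greg: possessor inside the object DP of the matrix clause; does not c-command the pronoun — Principle B does not apply; allowed.
— Ivan: subject of the matrix clause; c-commands the pronoun but lies outside its binding domain — allowed.
— Marcus: possessor inside the object DP of the clause headed by 'interviewed'; is c-commanded by the pronoun; coreference would bind this R-expression — blocked (Principle C).
— Marcus' colleague: object of the clause headed by 'interviewed'; is c-commanded by the pronoun; coreference would bind this R-expression — blocked (Principle C).
— Victor: subject of the clause headed by 'assured'; c-commands the pronoun within its binding domain — blocked (Principle B).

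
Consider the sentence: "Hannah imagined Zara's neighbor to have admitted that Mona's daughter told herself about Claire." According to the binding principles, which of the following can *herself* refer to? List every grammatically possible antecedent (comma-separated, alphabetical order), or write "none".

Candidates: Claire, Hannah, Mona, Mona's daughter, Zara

Mona's daughter

*herself* is a reflexive; Principle A requires it to be bound within its binding domain — the clause headed by 'told'.
— Claire: second object of the clause headed by 'told'; does not c-command the reflexive — cannot bind it (Principle A).
— Hannah: subject of the matrix clause; c-commands the reflexive but lies outside its binding domain — cannot bind it (Principle A).
— Mona: possessor inside the subject DP of the clause headed by 'told'; does not c-command the reflexive — cannot bind it (Principle A).
— Mona's daughter: subject of the clause headed by 'told'; c-commands the reflexive within its binding domain — allowed (Principle A).
— Zara: possessor inside the subject DP of the clause headed by 'admitted'; does not c-command the reflexive — cannot bind it (Principle A).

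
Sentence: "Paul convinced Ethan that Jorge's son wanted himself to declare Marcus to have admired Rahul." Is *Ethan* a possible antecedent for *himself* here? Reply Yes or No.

*himself* is a reflexive; Principle A requires it to be bound within its binding domain — the clause headed by 'wanted'.
— Ethan: object of the matrix clause; c-commands the reflexive but lies outside its binding domain — cannot bind it (Principle A).

No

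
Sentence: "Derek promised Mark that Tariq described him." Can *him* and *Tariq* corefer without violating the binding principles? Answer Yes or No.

No

*Tariq* is an R-expression; Principle C requires it to be free (not bound by any c-commanding expression).
— him: object of the clause headed by 'described'; the R-expression locally c-commands the pronoun — coreference blocked (Principle B on the pronoun).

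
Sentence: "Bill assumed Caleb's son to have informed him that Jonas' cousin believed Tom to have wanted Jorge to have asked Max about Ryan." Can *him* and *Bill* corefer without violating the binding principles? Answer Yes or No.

*Bill* is an R-expression; Principle C requires it to be free (not bound by any c-commanding expression).
— him: object of the clause headed by 'informed'; the pronoun does not c-command the R-expression — coreference allowed.

Yes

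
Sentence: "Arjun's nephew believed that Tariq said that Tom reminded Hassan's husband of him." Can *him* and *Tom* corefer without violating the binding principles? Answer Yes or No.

No

*Tom* is an R-expression; Principle C requires it to be free (not bound by any c-commanding expression).
— him: second object of the clause headed by 'reminded'; the R-expression locally c-commands the pronoun — coreference blocked (Principle B on the pronoun).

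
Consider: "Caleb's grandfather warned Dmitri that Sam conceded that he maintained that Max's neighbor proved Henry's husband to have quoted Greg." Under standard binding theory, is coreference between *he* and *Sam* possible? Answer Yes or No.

Yes

*Sam* is an R-expression; Principle C requires it to be free (not bound by any c-commanding expression).
— he: subject of the clause headed by 'maintained'; the pronoun does not c-command the R-expression — coreference allowed.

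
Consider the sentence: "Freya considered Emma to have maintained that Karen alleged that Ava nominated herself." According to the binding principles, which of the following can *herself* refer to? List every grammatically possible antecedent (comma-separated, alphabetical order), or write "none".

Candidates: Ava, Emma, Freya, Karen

*herself* is a reflexive; Principle A requires it to be bound within its binding domain — the clause headed by 'nominated'.
— Ava: subject of the clause headed by 'nominated'; c-commands the reflexive within its binding domain — allowed (Principle A).
— Emma: subject of the clause headed by 'maintained'; c-commands the reflexive but lies outside its binding domain — cannot bind it (Principle A).
— Freya: subject of the matrix clause; c-commands the reflexive but lies outside its binding domain — cannot bind it (Principle A).
— Karen: subject of the clause headed by 'alleged'; c-commands the reflexive but lies outside its binding domain — cannot bind it (Principle A).

Ava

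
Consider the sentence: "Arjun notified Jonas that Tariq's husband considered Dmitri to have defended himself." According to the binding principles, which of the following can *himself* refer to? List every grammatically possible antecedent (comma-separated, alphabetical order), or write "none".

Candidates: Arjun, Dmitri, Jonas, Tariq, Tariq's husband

Dmitri

*himself* is a reflexive; Principle A requires it to be bound within its binding domain — the clause headed by 'defended'.
— Arjun: subject of the matrix clause; c-commands the reflexive but lies outside its binding domain — cannot bind it (Principle A).
— Dmitri: subject of the clause headed by 'defended'; c-commands the reflexive within its binding domain — allowed (Principle A).
— Jonas: object of the matrix clause; c-commands the reflexive but lies outside its binding domain — cannot bind it (Principle A).
— Tariq: possessor inside the subject DP of the clause headed by 'considered'; does not c-command the reflexive — cannot bind it (Principle A).
— Tariq's husband: subject of the clause headed by 'considered'; c-commands the reflexive but lies outside its binding domain — cannot bind it (Principle A).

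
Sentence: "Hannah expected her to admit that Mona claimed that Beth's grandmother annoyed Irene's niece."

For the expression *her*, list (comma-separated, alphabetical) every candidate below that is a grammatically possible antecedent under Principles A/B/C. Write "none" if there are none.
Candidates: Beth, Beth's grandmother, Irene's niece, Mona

none

*her* is a pronoun; Principle B requires it to be free in its binding domain — the matrix clause.
— Beth: possessor inside the subject DP of the clause headed by 'annoyed'; is c-commanded by the pronoun; coreference would bind this R-expression — blocked (Principle C).
— Beth's grandmother: subject of the clause headed by 'annoyed'; is c-commanded by the pronoun; coreference would bind this R-expression — blocked (Principle C).
— Irene's niece: object of the clause headed by 'annoyed'; is c-commanded by the pronoun; coreference would bind this R-expression — blocked (Principle C).
— Mona: subject of the clause headed by 'claimed'; is c-commanded by the pronoun; coreference would bind this R-expression — blocked (Principle C).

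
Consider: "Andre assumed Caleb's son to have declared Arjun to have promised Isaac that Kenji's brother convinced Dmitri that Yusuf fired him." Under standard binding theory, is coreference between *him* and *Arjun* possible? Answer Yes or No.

Yes

*Arjun* is an R-expression; Principle C requires it to be free (not bound by any c-commanding expression).
— him: object of the clause headed by 'fired'; the pronoun does not c-command the R-expression — coreference allowed.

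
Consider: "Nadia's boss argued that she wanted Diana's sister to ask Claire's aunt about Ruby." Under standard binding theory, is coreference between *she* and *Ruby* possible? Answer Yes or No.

*Ruby* is an R-expression; Principle C requires it to be free (not bound by any c-commanding expression).
— she: subject of the clause headed by 'wanted'; the pronoun c-commands the R-expression — coreference blocked (Principle C).

No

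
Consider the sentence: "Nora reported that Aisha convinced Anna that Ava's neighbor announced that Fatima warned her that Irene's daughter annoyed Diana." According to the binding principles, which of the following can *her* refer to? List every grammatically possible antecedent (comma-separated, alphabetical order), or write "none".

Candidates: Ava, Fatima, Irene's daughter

Ava

*her* is a pronoun; Principle B requires it to be free in its binding domain — the clause headed by 'warned'.
— Ava: possessor inside the subject DP of the clause headed by 'announced'; does not c-command the pronoun — Principle B does not apply; allowed.
— Fatima: subject of the clause headed by 'warned'; c-commands the pronoun within its binding domain — blocked (Principle B).
— Irene's daughter: subject of the clause headed by 'annoyed'; is c-commanded by the pronoun; coreference would bind this R-expression — blocked (Principle C).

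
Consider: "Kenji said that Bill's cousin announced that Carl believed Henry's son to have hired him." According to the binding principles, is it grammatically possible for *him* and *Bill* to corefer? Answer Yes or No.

*him* is a pronoun; Principle B requires it to be free in its binding domain — the clause headed by 'hired'.
— Bill: possessor inside the subject DP of the clause headed by 'announced'; does not c-command the pronoun — Principle B does not apply; allowed.

Yes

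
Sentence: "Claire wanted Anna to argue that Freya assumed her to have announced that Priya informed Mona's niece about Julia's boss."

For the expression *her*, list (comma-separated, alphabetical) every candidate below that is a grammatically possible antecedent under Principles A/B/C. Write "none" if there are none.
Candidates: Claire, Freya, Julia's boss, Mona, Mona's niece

*her* is a pronoun; Principle B requires it to be free in its binding domain — the clause headed by 'assumed'.
— Claire: subject of the matrix clause; c-commands the pronoun but lies outside its binding domain — allowed.
— Freya: subject of the clause headed by 'assumed'; c-commands the pronoun within its binding domain — blocked (Principle B).
— Julia's boss: second object of the clause headed by 'informed'; is c-commanded by the pronoun; coreference would bind this R-expression — blocked (Principle C).
— Mona: possessor inside the object DP of the clause headed by 'informed'; is c-commanded by the pronoun; coreference would bind this R-expression — blocked (Principle C).
— Mona's niece: object of the clause headed by 'informed'; is c-commanded by the pronoun; coreference would bind this R-expression — blocked (Principle C).

Claire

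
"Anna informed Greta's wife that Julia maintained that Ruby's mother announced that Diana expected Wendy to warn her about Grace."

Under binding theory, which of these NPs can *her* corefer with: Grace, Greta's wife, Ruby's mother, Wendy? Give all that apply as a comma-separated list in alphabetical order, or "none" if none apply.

*her* is a pronoun; Principle B requires it to be free in its binding domain — the clause headed by 'warn'.
— Grace: second object of the clause headed by 'warn'; is c-commanded by the pronoun; coreference would bind this R-expression — blocked (Principle C).
— Greta's wife: object of the matrix clause; c-commands the pronoun but lies outside its binding domain — allowed.
— Ruby's mother: subject of the clause headed by 'announced'; c-commands the pronoun but lies outside its binding domain — allowed.
— Wendy: subject of the clause headed by 'warn'; c-commands the pronoun within its binding domain — blocked (Principle B).

Greta's wife, Ruby's mother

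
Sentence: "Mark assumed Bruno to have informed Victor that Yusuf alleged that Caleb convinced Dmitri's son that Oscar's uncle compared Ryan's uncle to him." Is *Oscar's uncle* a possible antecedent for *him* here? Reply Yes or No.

No

*him* is a pronoun; Principle B requires it to be free in its binding domain — the clause headed by 'compared'.
— Oscar's uncle: subject of the clause headed by 'compared'; c-commands the pronoun within its binding domain — blocked (Principle B).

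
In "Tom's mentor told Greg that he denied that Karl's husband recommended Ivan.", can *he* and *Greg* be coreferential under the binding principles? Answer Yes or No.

Yes

*Greg* is an R-expression; Principle C requires it to be free (not bound by any c-commanding expression).
— he: subject of the clause headed by 'denied'; the pronoun does not c-command the R-expression — coreference allowed.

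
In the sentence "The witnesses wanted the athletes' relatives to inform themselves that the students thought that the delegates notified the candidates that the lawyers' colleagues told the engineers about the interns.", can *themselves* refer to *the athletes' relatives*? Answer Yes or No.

*themselves* is a reflexive; Principle A requires it to be bound within its binding domain — the clause headed by 'inform'.
— the athletes' relatives: subject of the clause headed by 'inform'; c-commands the reflexive within its binding domain — allowed (Principle A).

Yes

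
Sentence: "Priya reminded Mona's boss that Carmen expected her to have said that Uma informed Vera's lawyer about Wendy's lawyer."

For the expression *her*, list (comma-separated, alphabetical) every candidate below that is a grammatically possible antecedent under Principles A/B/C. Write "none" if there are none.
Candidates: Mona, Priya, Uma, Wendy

Mona, Priya

*her* is a pronoun; Principle B requires it to be free in its binding domain — the clause headed by 'expected'.
— Mona: possessor inside the object DP of the matrix clause; does not c-command the pronoun — Principle B does not apply; allowed.
— Priya: subject of the matrix clause; c-commands the pronoun but lies outside its binding domain — allowed.
— Uma: subject of the clause headed by 'informed'; is c-commanded by the pronoun; coreference would bind this R-expression — blocked (Principle C).
— Wendy: possessor inside the second object DP of the clause headed by 'informed'; is c-commanded by the pronoun; coreference would bind this R-expression — blocked (Principle C).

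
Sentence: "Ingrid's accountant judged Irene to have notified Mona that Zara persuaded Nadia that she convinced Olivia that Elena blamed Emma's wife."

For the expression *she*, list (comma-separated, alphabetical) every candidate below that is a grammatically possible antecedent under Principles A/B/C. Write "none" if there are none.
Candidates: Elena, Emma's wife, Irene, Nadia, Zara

Irene, Nadia, Zara

*she* is a pronoun; Principle B requires it to be free in its binding domain — the clause headed by 'convinced'.
— Elena: subject of the clause headed by 'blamed'; is c-commanded by the pronoun; coreference would bind this R-expression — blocked (Principle C).
— Emma's wife: object of the clause headed by 'blamed'; is c-commanded by the pronoun; coreference would bind this R-expression — blocked (Principle C).
— Irene: subject of the clause headed by 'notified'; c-commands the pronoun but lies outside its binding domain — allowed.
— Nadia: object of the clause headed by 'persuaded'; c-commands the pronoun but lies outside its binding domain — allowed.
— Zara: subject of the clause headed by 'persuaded'; c-commands the pronoun but lies outside its binding domain — allowed.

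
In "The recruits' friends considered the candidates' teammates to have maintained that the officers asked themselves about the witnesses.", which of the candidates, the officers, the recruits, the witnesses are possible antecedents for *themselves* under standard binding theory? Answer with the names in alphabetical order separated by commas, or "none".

*themselves* is a reflexive; Principle A requires it to be bound within its binding domain — the clause headed by 'asked'.
— the candidates: possessor inside the subject DP of the clause headed by 'maintained'; does not c-command the reflexive — cannot bind it (Principle A).
— the officers: subject of the clause headed by 'asked'; c-commands the reflexive within its binding domain — allowed (Principle A).
— the recruits: possessor inside the subject DP of the matrix clause; does not c-command the reflexive — cannot bind it (Principle A).
— the witnesses: second object of the clause headed by 'asked'; does not c-command the reflexive — cannot bind it (Principle A).

the officers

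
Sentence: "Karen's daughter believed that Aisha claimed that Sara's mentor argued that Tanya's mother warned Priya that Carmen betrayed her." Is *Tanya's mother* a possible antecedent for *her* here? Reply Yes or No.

*her* is a pronoun; Principle B requires it to be free in its binding domain — the clause headed by 'betrayed'.
— Tanya's mother: subject of the clause headed by 'warned'; c-commands the pronoun but lies outside its binding domain — allowed.

Yes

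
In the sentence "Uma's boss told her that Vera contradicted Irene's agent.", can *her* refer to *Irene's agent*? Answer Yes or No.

*her* is a pronoun; Principle B requires it to be free in its binding domain — the matrix clause.
— Irene's agent: object of the clause headed by 'contradicted'; is c-commanded by the pronoun; coreference would bind this R-expression — blocked (Principle C).

No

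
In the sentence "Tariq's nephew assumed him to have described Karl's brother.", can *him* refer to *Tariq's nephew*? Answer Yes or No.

*him* is a pronoun; Principle B requires it to be free in its binding domain — the matrix clause.
— Tariq's nephew: subject of the matrix clause; c-commands the pronoun within its binding domain — blocked (Principle B).

No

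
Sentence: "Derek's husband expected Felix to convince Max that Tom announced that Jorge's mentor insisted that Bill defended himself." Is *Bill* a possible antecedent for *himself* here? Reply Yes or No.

*himself* is a reflexive; Principle A requires it to be bound within its binding domain — the clause headed by 'defended'.
— Bill: subject of the clause headed by 'defended'; c-commands the reflexive within its binding domain — allowed (Principle A).

Yes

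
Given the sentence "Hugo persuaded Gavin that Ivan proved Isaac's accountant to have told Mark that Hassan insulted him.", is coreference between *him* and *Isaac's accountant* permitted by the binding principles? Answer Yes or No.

*him* is a pronoun; Principle B requires it to be free in its binding domain — the clause headed by 'insulted'.
— Isaac's accountant: subject of the clause headed by 'told'; c-commands the pronoun but lies outside its binding domain — allowed.

Yes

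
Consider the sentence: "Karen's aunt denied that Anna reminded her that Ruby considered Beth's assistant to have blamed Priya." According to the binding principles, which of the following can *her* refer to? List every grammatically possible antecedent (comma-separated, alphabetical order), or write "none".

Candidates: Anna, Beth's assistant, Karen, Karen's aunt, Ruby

*her* is a pronoun; Principle B requires it to be free in its binding domain — the clause headed by 'reminded'.
— Anna: subject of the clause headed by 'reminded'; c-commands the pronoun within its binding domain — blocked (Principle B).
— Beth's assistant: subject of the clause headed by 'blamed'; is c-commanded by the pronoun; coreference would bind this R-expression — blocked (Principle C).
— Karen: possessor inside the subject DP of the matrix clause; does not c-command the pronoun — Principle B does not apply; allowed.
— Karen's aunt: subject of the matrix clause; c-commands the pronoun but lies outside its binding domain — allowed.
— Ruby: subject of the clause headed by 'considered'; is c-commanded by the pronoun; coreference would bind this R-expression — blocked (Principle C).

Karen, Karen's aunt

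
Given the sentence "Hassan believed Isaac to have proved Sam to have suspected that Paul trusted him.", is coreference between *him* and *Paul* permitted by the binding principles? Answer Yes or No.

*him* is a pronoun; Principle B requires it to be free in its binding domain — the clause headed by 'trusted'.
— Paul: subject of the clause headed by 'trusted'; c-commands the pronoun within its binding domain — blocked (Principle B).

No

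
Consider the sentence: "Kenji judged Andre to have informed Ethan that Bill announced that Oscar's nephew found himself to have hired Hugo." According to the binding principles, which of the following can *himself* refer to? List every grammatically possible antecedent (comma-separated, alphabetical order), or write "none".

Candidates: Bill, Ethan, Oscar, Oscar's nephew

*himself* is a reflexive; Principle A requires it to be bound within its binding domain — the clause headed by 'found'.
— Bill: subject of the clause headed by 'announced'; c-commands the reflexive but lies outside its binding domain — cannot bind it (Principle A).
— Ethan: object of the clause headed by 'informed'; c-commands the reflexive but lies outside its binding domain — cannot bind it (Principle A).
— Oscar: possessor inside the subject DP of the clause headed by 'found'; does not c-command the reflexive — cannot bind it (Principle A).
— Oscar's nephew: subject of the clause headed by 'found'; c-commands the reflexive within its binding domain — allowed (Principle A).

Oscar's nephew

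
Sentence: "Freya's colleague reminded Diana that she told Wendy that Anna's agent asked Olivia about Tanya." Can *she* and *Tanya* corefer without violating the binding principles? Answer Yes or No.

*Tanya* is an R-expression; Principle C requires it to be free (not bound by any c-commanding expression).
— she: subject of the clause headed by 'told'; the pronoun c-commands the R-expression — coreference blocked (Principle C).

No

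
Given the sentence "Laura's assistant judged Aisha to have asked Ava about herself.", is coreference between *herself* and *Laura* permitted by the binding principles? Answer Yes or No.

No

*herself* is a reflexive; Principle A requires it to be bound within its binding domain — the clause headed by 'asked'.
— Laura: possessor inside the subject DP of the matrix clause; does not c-command the reflexive — cannot bind it (Principle A).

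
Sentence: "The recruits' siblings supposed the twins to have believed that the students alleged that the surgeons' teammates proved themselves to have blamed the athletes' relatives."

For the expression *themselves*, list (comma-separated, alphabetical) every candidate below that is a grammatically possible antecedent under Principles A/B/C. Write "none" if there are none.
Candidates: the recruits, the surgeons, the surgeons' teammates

*themselves* is a reflexive; Principle A requires it to be bound within its binding domain — the clause headed by 'proved'.
— the recruits: possessor inside the subject DP of the matrix clause; does not c-command the reflexive — cannot bind it (Principle A).
— the surgeons: possessor inside the subject DP of the clause headed by 'proved'; does not c-command the reflexive — cannot bind it (Principle A).
— the surgeons' teammates: subject of the clause headed by 'proved'; c-commands the reflexive within its binding domain — allowed (Principle A).

the surgeons' teammates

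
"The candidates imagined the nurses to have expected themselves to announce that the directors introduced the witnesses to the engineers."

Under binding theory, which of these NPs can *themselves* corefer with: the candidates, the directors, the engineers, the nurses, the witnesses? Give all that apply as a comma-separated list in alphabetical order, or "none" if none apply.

the nurses

*themselves* is a reflexive; Principle A requires it to be bound within its binding domain — the clause headed by 'expected'.
— the candidates: subject of the matrix clause; c-commands the reflexive but lies outside its binding domain — cannot bind it (Principle A).
— the directors: subject of the clause headed by 'introduced'; does not c-command the reflexive — cannot bind it (Principle A).
— the engineers: second object of the clause headed by 'introduced'; does not c-command the reflexive — cannot bind it (Principle A).
— the nurses: subject of the clause headed by 'expected'; c-commands the reflexive within its binding domain — allowed (Principle A).
— the witnesses: object of the clause headed by 'introduced'; does not c-command the reflexive — cannot bind it (Principle A).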